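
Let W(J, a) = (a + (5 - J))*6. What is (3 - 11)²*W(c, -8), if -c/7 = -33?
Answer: -89856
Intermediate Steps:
c = 231 (c = -7*(-33) = 231)
W(J, a) = 30 - 6*J + 6*a (W(J, a) = (5 + a - J)*6 = 30 - 6*J + 6*a)
(3 - 11)²*W(c, -8) = (3 - 11)²*(30 - 6*231 + 6*(-8)) = (-8)²*(30 - 1386 - 48) = 64*(-1404) = -89856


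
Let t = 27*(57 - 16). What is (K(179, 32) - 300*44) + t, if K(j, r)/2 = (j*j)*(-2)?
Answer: -140257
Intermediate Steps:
K(j, r) = -4*j² (K(j, r) = 2*((j*j)*(-2)) = 2*(j²*(-2)) = 2*(-2*j²) = -4*j²)
t = 1107 (t = 27*41 = 1107)
(K(179, 32) - 300*44) + t = (-4*179² - 300*44) + 1107 = (-4*32041 - 13200) + 1107 = (-128164 - 13200) + 1107 = -141364 + 1107 = -140257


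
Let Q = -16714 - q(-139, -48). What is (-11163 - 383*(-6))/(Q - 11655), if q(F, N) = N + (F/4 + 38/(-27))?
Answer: 957420/3054763 ≈ 0.31342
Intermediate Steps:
q(F, N) = -38/27 + N + F/4 (q(F, N) = N + (F*(¼) + 38*(-1/27)) = N + (F/4 - 38/27) = N + (-38/27 + F/4) = -38/27 + N + F/4)
Q = -1796023/108 (Q = -16714 - (-38/27 - 48 + (¼)*(-139)) = -16714 - (-38/27 - 48 - 139/4) = -16714 - 1*(-9089/108) = -16714 + 9089/108 = -1796023/108 ≈ -16630.)
(-11163 - 383*(-6))/(Q - 11655) = (-11163 - 383*(-6))/(-1796023/108 - 11655) = (-11163 + 2298)/(-3054763/108) = -8865*(-108/3054763) = 957420/3054763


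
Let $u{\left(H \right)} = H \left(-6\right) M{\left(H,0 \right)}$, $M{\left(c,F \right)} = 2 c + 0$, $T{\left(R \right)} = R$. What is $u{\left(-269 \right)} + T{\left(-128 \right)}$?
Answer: $-868460$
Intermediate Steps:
$M{\left(c,F \right)} = 2 c$
$u{\left(H \right)} = - 12 H^{2}$ ($u{\left(H \right)} = H \left(-6\right) 2 H = - 6 H 2 H = - 12 H^{2}$)
$u{\left(-269 \right)} + T{\left(-128 \right)} = - 12 \left(-269\right)^{2} - 128 = \left(-12\right) 72361 - 128 = -868332 - 128 = -868460$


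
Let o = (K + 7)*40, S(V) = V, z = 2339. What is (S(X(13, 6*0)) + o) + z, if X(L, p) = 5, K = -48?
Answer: 704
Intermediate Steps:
o = -1640 (o = (-48 + 7)*40 = -41*40 = -1640)
(S(X(13, 6*0)) + o) + z = (5 - 1640) + 2339 = -1635 + 2339 = 704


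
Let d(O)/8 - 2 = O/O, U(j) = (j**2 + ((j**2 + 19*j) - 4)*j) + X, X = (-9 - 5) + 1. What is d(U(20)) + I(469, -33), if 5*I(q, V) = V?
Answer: 87/5 ≈ 17.400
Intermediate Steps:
I(q, V) = V/5
X = -13 (X = -14 + 1 = -13)
U(j) = -13 + j**2 + j*(-4 + j**2 + 19*j) (U(j) = (j**2 + ((j**2 + 19*j) - 4)*j) - 13 = (j**2 + (-4 + j**2 + 19*j)*j) - 13 = (j**2 + j*(-4 + j**2 + 19*j)) - 13 = -13 + j**2 + j*(-4 + j**2 + 19*j))
d(O) = 24 (d(O) = 16 + 8*(O/O) = 16 + 8*1 = 16 + 8 = 24)
d(U(20)) + I(469, -33) = 24 + (1/5)*(-33) = 24 - 33/5 = 87/5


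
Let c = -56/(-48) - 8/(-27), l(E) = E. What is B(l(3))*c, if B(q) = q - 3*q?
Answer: -79/9 ≈ -8.7778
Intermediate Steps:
c = 79/54 (c = -56*(-1/48) - 8*(-1/27) = 7/6 + 8/27 = 79/54 ≈ 1.4630)
B(q) = -2*q
B(l(3))*c = -2*3*(79/54) = -6*79/54 = -79/9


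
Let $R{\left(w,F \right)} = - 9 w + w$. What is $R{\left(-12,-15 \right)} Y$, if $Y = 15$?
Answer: $1440$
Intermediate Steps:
$R{\left(w,F \right)} = - 8 w$
$R{\left(-12,-15 \right)} Y = \left(-8\right) \left(-12\right) 15 = 96 \cdot 15 = 1440$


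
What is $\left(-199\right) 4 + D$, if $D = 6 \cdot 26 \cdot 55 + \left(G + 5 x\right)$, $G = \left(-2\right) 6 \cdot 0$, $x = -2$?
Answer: $7774$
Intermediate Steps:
$G = 0$ ($G = \left(-12\right) 0 = 0$)
$D = 8570$ ($D = 6 \cdot 26 \cdot 55 + \left(0 + 5 \left(-2\right)\right) = 156 \cdot 55 + \left(0 - 10\right) = 8580 - 10 = 8570$)
$\left(-199\right) 4 + D = \left(-199\right) 4 + 8570 = -796 + 8570 = 7774$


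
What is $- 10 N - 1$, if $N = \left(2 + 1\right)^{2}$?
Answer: $-91$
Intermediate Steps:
$N = 9$ ($N = 3^{2} = 9$)
$- 10 N - 1 = \left(-10\right) 9 - 1 = -90 - 1 = -91$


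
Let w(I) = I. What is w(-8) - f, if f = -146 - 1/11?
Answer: 1519/11 ≈ 138.09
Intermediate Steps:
f = -1607/11 (f = -146 - 1*1/11 = -146 - 1/11 = -1607/11 ≈ -146.09)
w(-8) - f = -8 - 1*(-1607/11) = -8 + 1607/11 = 1519/11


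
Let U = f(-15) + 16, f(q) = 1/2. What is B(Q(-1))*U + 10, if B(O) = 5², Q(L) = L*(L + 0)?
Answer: 845/2 ≈ 422.50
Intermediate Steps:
Q(L) = L² (Q(L) = L*L = L²)
f(q) = ½
B(O) = 25
U = 33/2 (U = ½ + 16 = 33/2 ≈ 16.500)
B(Q(-1))*U + 10 = 25*(33/2) + 10 = 825/2 + 10 = 845/2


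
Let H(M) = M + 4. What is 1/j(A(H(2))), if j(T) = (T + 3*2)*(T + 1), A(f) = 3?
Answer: 1/36 ≈ 0.027778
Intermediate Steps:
H(M) = 4 + M
j(T) = (1 + T)*(6 + T) (j(T) = (T + 6)*(1 + T) = (6 + T)*(1 + T) = (1 + T)*(6 + T))
1/j(A(H(2))) = 1/(6 + 3**2 + 7*3) = 1/(6 + 9 + 21) = 1/36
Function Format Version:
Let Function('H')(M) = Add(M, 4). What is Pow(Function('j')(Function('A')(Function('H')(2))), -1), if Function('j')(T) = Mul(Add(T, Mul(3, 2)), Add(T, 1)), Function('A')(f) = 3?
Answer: Rational(1, 36) ≈ 0.027778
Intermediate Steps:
Function('H')(M) = Add(4, M)
Function('j')(T) = Mul(Add(1, T), Add(6, T)) (Function('j')(T) = Mul(Add(T, 6), Add(1, T)) = Mul(Add(6, T), Add(1, T)) = Mul(Add(1, T), Add(6, T)))
Pow(Function('j')(Function('A')(Function('H')(2))), -1) = Pow(Add(6, Pow(3, 2), Mul(7, 3)), -1) = Pow(Add(6, 9, 21), -1) = Pow(36, -1) = Rational(1, 36)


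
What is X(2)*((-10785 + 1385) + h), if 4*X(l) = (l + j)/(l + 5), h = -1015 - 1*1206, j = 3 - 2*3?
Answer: 11621/28 ≈ 415.04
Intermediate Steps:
j = -3 (j = 3 - 6 = -3)
h = -2221 (h = -1015 - 1206 = -2221)
X(l) = (-3 + l)/(4*(5 + l)) (X(l) = ((l - 3)/(l + 5))/4 = ((-3 + l)/(5 + l))/4 = (-3 + l)/(4*(5 + l)))
X(2)*((-10785 + 1385) + h) = ((-3 + 2)/(4*(5 + 2)))*((-10785 + 1385) - 2221) = ((1/4)*(-1)/7)*(-9400 - 2221) = ((1/4)*(1/7)*(-1))*(-11621) = -1/28*(-11621) = 11621/28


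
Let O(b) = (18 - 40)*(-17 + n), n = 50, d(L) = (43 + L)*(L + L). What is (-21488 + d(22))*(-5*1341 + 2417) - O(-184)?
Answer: 79877590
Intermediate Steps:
d(L) = 2*L*(43 + L) (d(L) = (43 + L)*(2*L) = 2*L*(43 + L))
O(b) = -726 (O(b) = (18 - 40)*(-17 + 50) = -22*33 = -726)
(-21488 + d(22))*(-5*1341 + 2417) - O(-184) = (-21488 + 2*22*(43 + 22))*(-5*1341 + 2417) - 1*(-726) = (-21488 + 2*22*65)*(-6705 + 2417) + 726 = (-21488 + 2860)*(-4288) + 726 = -18628*(-4288) + 726 = 79876864 + 726 = 79877590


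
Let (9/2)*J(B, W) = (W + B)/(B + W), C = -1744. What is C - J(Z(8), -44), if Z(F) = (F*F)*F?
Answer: -15698/9 ≈ -1744.2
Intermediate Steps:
Z(F) = F³ (Z(F) = F²*F = F³)
J(B, W) = 2/9 (J(B, W) = 2*((W + B)/(B + W))/9 = 2*((B + W)/(B + W))/9 = (2/9)*1 = 2/9)
C - J(Z(8), -44) = -1744 - 1*2/9 = -1744 - 2/9 = -15698/9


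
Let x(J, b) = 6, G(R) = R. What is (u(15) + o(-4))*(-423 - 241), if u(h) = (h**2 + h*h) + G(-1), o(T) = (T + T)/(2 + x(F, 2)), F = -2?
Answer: -297472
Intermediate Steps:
o(T) = T/4 (o(T) = (T + T)/(2 + 6) = (2*T)/8 = (2*T)*(1/8) = T/4)
u(h) = -1 + 2*h**2 (u(h) = (h**2 + h*h) - 1 = (h**2 + h**2) - 1 = 2*h**2 - 1 = -1 + 2*h**2)
(u(15) + o(-4))*(-423 - 241) = ((-1 + 2*15**2) + (1/4)*(-4))*(-423 - 241) = ((-1 + 2*225) - 1)*(-664) = ((-1 + 450) - 1)*(-664) = (449 - 1)*(-664) = 448*(-664) = -297472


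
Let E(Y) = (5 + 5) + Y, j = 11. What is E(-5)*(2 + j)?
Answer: 65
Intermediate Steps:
E(Y) = 10 + Y
E(-5)*(2 + j) = (10 - 5)*(2 + 11) = 5*13 = 65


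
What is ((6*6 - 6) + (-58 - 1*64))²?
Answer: 8464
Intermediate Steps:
((6*6 - 6) + (-58 - 1*64))² = ((36 - 6) + (-58 - 64))² = (30 - 122)² = (-92)² = 8464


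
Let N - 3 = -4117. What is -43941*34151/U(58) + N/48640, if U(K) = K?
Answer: -18247649806213/705280 ≈ -2.5873e+7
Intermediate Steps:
N = -4114 (N = 3 - 4117 = -4114)
-43941*34151/U(58) + N/48640 = -43941/(58/34151) - 4114/48640 = -43941/(58*(1/34151)) - 4114*1/48640 = -43941/58/34151 - 2057/24320 = -43941*34151/58 - 2057/24320 = -1500629091/58 - 2057/24320 = -18247649806213/705280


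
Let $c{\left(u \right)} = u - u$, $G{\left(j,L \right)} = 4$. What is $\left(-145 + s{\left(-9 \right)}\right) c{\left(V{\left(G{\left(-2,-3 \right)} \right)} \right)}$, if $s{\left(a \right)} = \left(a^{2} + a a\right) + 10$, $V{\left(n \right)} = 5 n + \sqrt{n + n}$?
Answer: $0$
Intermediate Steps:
$V{\left(n \right)} = 5 n + \sqrt{2} \sqrt{n}$ ($V{\left(n \right)} = 5 n + \sqrt{2 n} = 5 n + \sqrt{2} \sqrt{n}$)
$s{\left(a \right)} = 10 + 2 a^{2}$ ($s{\left(a \right)} = \left(a^{2} + a^{2}\right) + 10 = 2 a^{2} + 10 = 10 + 2 a^{2}$)
$c{\left(u \right)} = 0$
$\left(-145 + s{\left(-9 \right)}\right) c{\left(V{\left(G{\left(-2,-3 \right)} \right)} \right)} = \left(-145 + \left(10 + 2 \left(-9\right)^{2}\right)\right) 0 = \left(-145 + \left(10 + 2 \cdot 81\right)\right) 0 = \left(-145 + \left(10 + 162\right)\right) 0 = \left(-145 + 172\right) 0 = 27 \cdot 0 = 0$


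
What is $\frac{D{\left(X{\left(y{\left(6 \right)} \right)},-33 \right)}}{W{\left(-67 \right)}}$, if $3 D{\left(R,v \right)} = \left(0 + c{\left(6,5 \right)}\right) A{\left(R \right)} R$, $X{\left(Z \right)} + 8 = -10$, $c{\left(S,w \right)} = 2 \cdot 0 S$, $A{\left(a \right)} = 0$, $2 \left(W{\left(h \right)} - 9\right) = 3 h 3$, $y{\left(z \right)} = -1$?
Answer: $0$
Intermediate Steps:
$W{\left(h \right)} = 9 + \frac{9 h}{2}$ ($W{\left(h \right)} = 9 + \frac{3 h 3}{2} = 9 + \frac{9 h}{2}$)
$c{\left(S,w \right)} = 0$ ($c{\left(S,w \right)} = 0 S = 0$)
$X{\left(Z \right)} = -18$ ($X{\left(Z \right)} = -8 - 10 = -18$)
$D{\left(R,v \right)} = 0$ ($D{\left(R,v \right)} = \frac{\left(0 + 0\right) 0 R}{3} = \frac{0 \cdot 0 R}{3} = \frac{0 R}{3} = \frac{1}{3} \cdot 0 = 0$)
$\frac{D{\left(X{\left(y{\left(6 \right)} \right)},-33 \right)}}{W{\left(-67 \right)}} = \frac{0}{9 + \frac{9}{2} \left(-67\right)} = \frac{0}{9 - \frac{603}{2}} = \frac{0}{- \frac{585}{2}} = 0 \left(- \frac{2}{585}\right) = 0$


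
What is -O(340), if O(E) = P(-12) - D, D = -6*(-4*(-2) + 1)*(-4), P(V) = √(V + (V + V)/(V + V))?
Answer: 216 - I*√11 ≈ 216.0 - 3.3166*I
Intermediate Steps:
P(V) = √(1 + V) (P(V) = √(V + (2*V)/((2*V))) = √(V + (2*V)*(1/(2*V))) = √(V + 1) = √(1 + V))
D = 216 (D = -6*(8 + 1)*(-4) = -6*9*(-4) = -54*(-4) = 216)
O(E) = -216 + I*√11 (O(E) = √(1 - 12) - 1*216 = √(-11) - 216 = I*√11 - 216 = -216 + I*√11)
-O(340) = -(-216 + I*√11) = 216 - I*√11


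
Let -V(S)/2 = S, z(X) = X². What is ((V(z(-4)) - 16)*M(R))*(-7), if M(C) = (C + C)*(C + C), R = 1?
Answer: 1344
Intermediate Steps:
V(S) = -2*S
M(C) = 4*C² (M(C) = (2*C)*(2*C) = 4*C²)
((V(z(-4)) - 16)*M(R))*(-7) = ((-2*(-4)² - 16)*(4*1²))*(-7) = ((-2*16 - 16)*(4*1))*(-7) = ((-32 - 16)*4)*(-7) = -48*4*(-7) = -192*(-7) = 1344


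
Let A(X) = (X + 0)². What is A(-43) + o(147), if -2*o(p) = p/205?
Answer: 757943/410 ≈ 1848.6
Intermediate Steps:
o(p) = -p/410 (o(p) = -p/(2*205) = -p/410)
A(X) = X²
A(-43) + o(147) = (-43)² - 1/410*147 = 1849 - 147/410 = 757943/410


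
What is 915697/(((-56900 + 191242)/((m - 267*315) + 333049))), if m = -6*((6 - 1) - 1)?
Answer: 113967648620/67171 ≈ 1.6967e+6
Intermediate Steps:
m = -24 (m = -6*(5 - 1) = -6*4 = -24)
915697/(((-56900 + 191242)/((m - 267*315) + 333049))) = 915697/(((-56900 + 191242)/((-24 - 267*315) + 333049))) = 915697/((134342/((-24 - 84105) + 333049))) = 915697/((134342/(-84129 + 333049))) = 915697/((134342/248920)) = 915697/((134342*(1/248920))) = 915697/(67171/124460) = 915697*(124460/67171) = 113967648620/67171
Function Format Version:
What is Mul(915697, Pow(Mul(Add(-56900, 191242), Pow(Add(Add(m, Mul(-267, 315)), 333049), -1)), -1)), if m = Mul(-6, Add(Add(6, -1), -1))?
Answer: Rational(113967648620, 67171) ≈ 1.6967e+6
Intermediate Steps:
m = -24 (m = Mul(-6, Add(5, -1)) = Mul(-6, 4) = -24)
Mul(915697, Pow(Mul(Add(-56900, 191242), Pow(Add(Add(m, Mul(-267, 315)), 333049), -1)), -1)) = Mul(915697, Pow(Mul(Add(-56900, 191242), Pow(Add(Add(-24, Mul(-267, 315)), 333049), -1)), -1)) = Mul(915697, Pow(Mul(134342, Pow(Add(Add(-24, -84105), 333049), -1)), -1)) = Mul(915697, Pow(Mul(134342, Pow(Add(-84129, 333049), -1)), -1)) = Mul(915697, Pow(Mul(134342, Pow(248920, -1)), -1)) = Mul(915697, Pow(Mul(134342, Rational(1, 248920)), -1)) = Mul(915697, Pow(Rational(67171, 124460), -1)) = Mul(915697, Rational(124460, 67171)) = Rational(113967648620, 67171)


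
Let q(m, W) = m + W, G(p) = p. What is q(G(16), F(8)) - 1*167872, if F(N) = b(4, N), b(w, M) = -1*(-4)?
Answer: -167852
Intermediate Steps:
b(w, M) = 4
F(N) = 4
q(m, W) = W + m
q(G(16), F(8)) - 1*167872 = (4 + 16) - 1*167872 = 20 - 167872 = -167852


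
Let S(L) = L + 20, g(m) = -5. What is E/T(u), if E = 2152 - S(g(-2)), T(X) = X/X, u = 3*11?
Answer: 2137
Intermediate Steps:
u = 33
S(L) = 20 + L
T(X) = 1
E = 2137 (E = 2152 - (20 - 5) = 2152 - 1*15 = 2152 - 15 = 2137)
E/T(u) = 2137/1 = 2137*1 = 2137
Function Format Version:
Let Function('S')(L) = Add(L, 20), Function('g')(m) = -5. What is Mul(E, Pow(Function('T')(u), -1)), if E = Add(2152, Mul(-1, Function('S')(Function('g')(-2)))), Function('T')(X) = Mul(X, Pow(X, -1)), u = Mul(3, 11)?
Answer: 2137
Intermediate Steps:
u = 33
Function('S')(L) = Add(20, L)
Function('T')(X) = 1
E = 2137 (E = Add(2152, Mul(-1, Add(20, -5))) = Add(2152, Mul(-1, 15)) = Add(2152, -15) = 2137)
Mul(E, Pow(Function('T')(u), -1)) = Mul(2137, Pow(1, -1)) = Mul(2137, 1) = 2137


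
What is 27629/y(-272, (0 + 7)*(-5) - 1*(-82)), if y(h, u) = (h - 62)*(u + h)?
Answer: 27629/75150 ≈ 0.36765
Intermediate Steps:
y(h, u) = (-62 + h)*(h + u)
27629/y(-272, (0 + 7)*(-5) - 1*(-82)) = 27629/((-272)² - 62*(-272) - 62*((0 + 7)*(-5) - 1*(-82)) - 272*((0 + 7)*(-5) - 1*(-82))) = 27629/(73984 + 16864 - 62*(7*(-5) + 82) - 272*(7*(-5) + 82)) = 27629/(73984 + 16864 - 62*(-35 + 82) - 272*(-35 + 82)) = 27629/(73984 + 16864 - 62*47 - 272*47) = 27629/(73984 + 16864 - 2914 - 12784) = 27629/75150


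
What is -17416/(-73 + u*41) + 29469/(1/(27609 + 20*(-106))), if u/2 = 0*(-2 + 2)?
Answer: 54832897309/73 ≈ 7.5114e+8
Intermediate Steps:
u = 0 (u = 2*(0*(-2 + 2)) = 2*(0*0) = 2*0 = 0)
-17416/(-73 + u*41) + 29469/(1/(27609 + 20*(-106))) = -17416/(-73 + 0*41) + 29469/(1/(27609 + 20*(-106))) = -17416/(-73 + 0) + 29469/(1/(27609 - 2120)) = -17416/(-73) + 29469/(1/25489) = -17416*(-1/73) + 29469/(1/25489) = 17416/73 + 29469*25489 = 17416/73 + 751135341 = 54832897309/73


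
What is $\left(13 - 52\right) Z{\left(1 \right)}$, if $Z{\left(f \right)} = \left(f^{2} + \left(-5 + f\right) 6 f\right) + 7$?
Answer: $624$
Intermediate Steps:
$Z{\left(f \right)} = 7 + f^{2} + f \left(-30 + 6 f\right)$ ($Z{\left(f \right)} = \left(f^{2} + \left(-30 + 6 f\right) f\right) + 7 = \left(f^{2} + f \left(-30 + 6 f\right)\right) + 7 = 7 + f^{2} + f \left(-30 + 6 f\right)$)
$\left(13 - 52\right) Z{\left(1 \right)} = \left(13 - 52\right) \left(7 - 30 + 7 \cdot 1^{2}\right) = - 39 \left(7 - 30 + 7 \cdot 1\right) = - 39 \left(7 - 30 + 7\right) = \left(-39\right) \left(-16\right) = 624$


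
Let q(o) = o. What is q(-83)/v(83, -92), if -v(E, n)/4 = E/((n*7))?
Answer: -161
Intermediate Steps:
v(E, n) = -4*E/(7*n) (v(E, n) = -4*E/(n*7) = -4*E/(7*n))
q(-83)/v(83, -92) = -83/((-4/7*83/(-92))) = -83/((-4/7*83*(-1/92))) = -83/83/161 = -83*161/83 = -161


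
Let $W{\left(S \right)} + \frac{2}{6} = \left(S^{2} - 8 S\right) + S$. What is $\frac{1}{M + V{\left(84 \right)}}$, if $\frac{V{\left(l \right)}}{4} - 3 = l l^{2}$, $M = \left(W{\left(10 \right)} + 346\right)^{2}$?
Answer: $\frac{9}{22607581} \approx 3.981 \cdot 10^{-7}$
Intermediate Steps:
$W{\left(S \right)} = - \frac{1}{3} + S^{2} - 7 S$ ($W{\left(S \right)} = - \frac{1}{3} + \left(\left(S^{2} - 8 S\right) + S\right) = - \frac{1}{3} + \left(S^{2} - 7 S\right) = - \frac{1}{3} + S^{2} - 7 S$)
$M = \frac{1270129}{9}$ ($M = \left(\left(- \frac{1}{3} + 10^{2} - 70\right) + 346\right)^{2} = \left(\left(- \frac{1}{3} + 100 - 70\right) + 346\right)^{2} = \left(\frac{89}{3} + 346\right)^{2} = \left(\frac{1127}{3}\right)^{2} = \frac{1270129}{9} \approx 1.4113 \cdot 10^{5}$)
$V{\left(l \right)} = 12 + 4 l^{3}$ ($V{\left(l \right)} = 12 + 4 l l^{2} = 12 + 4 l^{3}$)
$\frac{1}{M + V{\left(84 \right)}} = \frac{1}{\frac{1270129}{9} + \left(12 + 4 \cdot 84^{3}\right)} = \frac{1}{\frac{1270129}{9} + \left(12 + 4 \cdot 592704\right)} = \frac{1}{\frac{1270129}{9} + \left(12 + 2370816\right)} = \frac{1}{\frac{1270129}{9} + 2370828} = \frac{1}{\frac{22607581}{9}} = \frac{9}{22607581}$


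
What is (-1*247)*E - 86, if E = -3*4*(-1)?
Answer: -3050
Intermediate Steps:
E = 12 (E = -12*(-1) = 12)
(-1*247)*E - 86 = -1*247*12 - 86 = -247*12 - 86 = -2964 - 86 = -3050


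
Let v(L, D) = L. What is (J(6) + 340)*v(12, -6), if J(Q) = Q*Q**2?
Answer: 6672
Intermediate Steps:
J(Q) = Q**3
(J(6) + 340)*v(12, -6) = (6**3 + 340)*12 = (216 + 340)*12 = 556*12 = 6672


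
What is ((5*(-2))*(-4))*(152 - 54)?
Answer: 3920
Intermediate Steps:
((5*(-2))*(-4))*(152 - 54) = -10*(-4)*98 = 40*98 = 3920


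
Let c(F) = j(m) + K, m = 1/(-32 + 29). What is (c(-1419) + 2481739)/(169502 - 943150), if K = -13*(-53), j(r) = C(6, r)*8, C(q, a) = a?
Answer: -1861819/580236 ≈ -3.2087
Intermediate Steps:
m = -⅓ (m = 1/(-3) = -⅓ ≈ -0.33333)
j(r) = 8*r (j(r) = r*8 = 8*r)
K = 689
c(F) = 2059/3 (c(F) = 8*(-⅓) + 689 = -8/3 + 689 = 2059/3)
(c(-1419) + 2481739)/(169502 - 943150) = (2059/3 + 2481739)/(169502 - 943150) = (7447276/3)/(-773648) = (7447276/3)*(-1/773648) = -1861819/580236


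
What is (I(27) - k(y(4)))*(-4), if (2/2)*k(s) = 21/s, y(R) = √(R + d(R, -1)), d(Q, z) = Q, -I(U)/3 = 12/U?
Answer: 16/3 + 21*√2 ≈ 35.032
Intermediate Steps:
I(U) = -36/U
y(R) = √2*√R (y(R) = √(R + R) = √(2*R) = √2*√R)
k(s) = 21/s
(I(27) - k(y(4)))*(-4) = (-36/27 - 21/(√2*√4))*(-4) = (-36*1/27 - 21/(√2*2))*(-4) = (-4/3 - 21/(2*√2))*(-4) = (-4/3 - 21*√2/4)*(-4) = 16/3 + 21*√2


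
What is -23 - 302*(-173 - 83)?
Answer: 77289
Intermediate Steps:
-23 - 302*(-173 - 83) = -23 - 302*(-256) = -23 + 77312 = 77289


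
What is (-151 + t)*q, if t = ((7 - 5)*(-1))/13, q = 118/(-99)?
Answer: 77290/429 ≈ 180.16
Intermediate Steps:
q = -118/99 (q = 118*(-1/99) = -118/99 ≈ -1.1919)
t = -2/13 (t = (2*(-1))*(1/13) = -2*1/13 = -2/13 ≈ -0.15385)
(-151 + t)*q = (-151 - 2/13)*(-118/99) = -1965/13*(-118/99) = 77290/429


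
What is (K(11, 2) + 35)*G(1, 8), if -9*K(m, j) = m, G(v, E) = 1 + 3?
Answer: 1216/9 ≈ 135.11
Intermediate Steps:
G(v, E) = 4
K(m, j) = -m/9
(K(11, 2) + 35)*G(1, 8) = (-1/9*11 + 35)*4 = (-11/9 + 35)*4 = (304/9)*4 = 1216/9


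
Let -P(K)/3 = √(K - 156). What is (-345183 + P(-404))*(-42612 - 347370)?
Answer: 134615156706 + 4679784*I*√35 ≈ 1.3462e+11 + 2.7686e+7*I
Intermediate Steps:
P(K) = -3*√(-156 + K) (P(K) = -3*√(K - 156) = -3*√(-156 + K))
(-345183 + P(-404))*(-42612 - 347370) = (-345183 - 3*√(-156 - 404))*(-42612 - 347370) = (-345183 - 12*I*√35)*(-389982) = 134615156706 + 4679784*I*√35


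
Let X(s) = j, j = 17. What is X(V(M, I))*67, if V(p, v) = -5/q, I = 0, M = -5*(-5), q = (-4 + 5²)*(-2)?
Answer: 1139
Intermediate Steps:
q = -42 (q = (-4 + 25)*(-2) = 21*(-2) = -42)
M = 25
V(p, v) = 5/42 (V(p, v) = -5/(-42) = -5*(-1/42) = 5/42)
X(s) = 17
X(V(M, I))*67 = 17*67 = 1139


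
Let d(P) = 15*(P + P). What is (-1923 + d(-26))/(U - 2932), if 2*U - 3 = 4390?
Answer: 5406/1471 ≈ 3.6751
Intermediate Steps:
U = 4393/2 (U = 3/2 + (½)*4390 = 3/2 + 2195 = 4393/2 ≈ 2196.5)
d(P) = 30*P (d(P) = 15*(2*P) = 30*P)
(-1923 + d(-26))/(U - 2932) = (-1923 + 30*(-26))/(4393/2 - 2932) = (-1923 - 780)/(-1471/2) = -2703*(-2/1471) = 5406/1471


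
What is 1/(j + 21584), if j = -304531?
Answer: -1/282947 ≈ -3.5342e-6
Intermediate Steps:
1/(j + 21584) = 1/(-304531 + 21584) = 1/(-282947) = -1/282947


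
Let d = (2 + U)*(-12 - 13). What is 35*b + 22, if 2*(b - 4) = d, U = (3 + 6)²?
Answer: -72301/2 ≈ -36151.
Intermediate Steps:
U = 81 (U = 9² = 81)
d = -2075 (d = (2 + 81)*(-12 - 13) = 83*(-25) = -2075)
b = -2067/2 (b = 4 + (½)*(-2075) = 4 - 2075/2 = -2067/2 ≈ -1033.5)
35*b + 22 = 35*(-2067/2) + 22 = -72345/2 + 22 = -72301/2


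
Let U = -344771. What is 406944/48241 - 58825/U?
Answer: 143140266649/16632097811 ≈ 8.6063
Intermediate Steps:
406944/48241 - 58825/U = 406944/48241 - 58825/(-344771) = 406944*(1/48241) - 58825*(-1/344771) = 406944/48241 + 58825/344771 = 143140266649/16632097811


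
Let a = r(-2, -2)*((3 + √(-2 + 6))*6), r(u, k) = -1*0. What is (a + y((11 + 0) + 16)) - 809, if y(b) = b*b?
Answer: -80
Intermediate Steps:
r(u, k) = 0
a = 0 (a = 0*((3 + √(-2 + 6))*6) = 0*((3 + √4)*6) = 0*((3 + 2)*6) = 0*(5*6) = 0*30 = 0)
y(b) = b²
(a + y((11 + 0) + 16)) - 809 = (0 + ((11 + 0) + 16)²) - 809 = (0 + (11 + 16)²) - 809 = (0 + 27²) - 809 = (0 + 729) - 809 = 729 - 809 = -80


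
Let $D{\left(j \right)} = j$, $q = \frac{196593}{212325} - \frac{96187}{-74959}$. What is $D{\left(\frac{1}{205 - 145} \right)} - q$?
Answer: $- \frac{7346117537}{3350667300} \approx -2.1924$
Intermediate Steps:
$q = \frac{616830166}{279222275}$ ($q = 196593 \cdot \frac{1}{212325} - - \frac{96187}{74959} = \frac{3449}{3725} + \frac{96187}{74959} = \frac{616830166}{279222275} \approx 2.2091$)
$D{\left(\frac{1}{205 - 145} \right)} - q = \frac{1}{205 - 145} - \frac{616830166}{279222275} = \frac{1}{60} - \frac{616830166}{279222275} = - \frac{7346117537}{3350667300}$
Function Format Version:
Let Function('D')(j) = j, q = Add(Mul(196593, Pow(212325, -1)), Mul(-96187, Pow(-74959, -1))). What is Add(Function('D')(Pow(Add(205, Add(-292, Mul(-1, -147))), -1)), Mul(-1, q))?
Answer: Rational(-7346117537, 3350667300) ≈ -2.1924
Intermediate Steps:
q = Rational(616830166, 279222275) (q = Add(Mul(196593, Rational(1, 212325)), Mul(-96187, Rational(-1, 74959))) = Add(Rational(3449, 3725), Rational(96187, 74959)) = Rational(616830166, 279222275) ≈ 2.2091)
Add(Function('D')(Pow(Add(205, Add(-292, Mul(-1, -147))), -1)), Mul(-1, q)) = Add(Pow(Add(205, Add(-292, Mul(-1, -147))), -1), Mul(-1, Rational(616830166, 279222275))) = Add(Pow(Add(205, Add(-292, 147)), -1), Rational(-616830166, 279222275)) = Add(Pow(Add(205, -145), -1), Rational(-616830166, 279222275)) = Add(Pow(60, -1), Rational(-616830166, 279222275)) = Add(Rational(1, 60), Rational(-616830166, 279222275)) = Rational(-7346117537, 3350667300)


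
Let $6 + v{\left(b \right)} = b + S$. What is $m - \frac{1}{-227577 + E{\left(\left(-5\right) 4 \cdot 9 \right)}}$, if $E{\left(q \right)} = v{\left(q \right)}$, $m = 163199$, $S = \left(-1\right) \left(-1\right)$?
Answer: $\frac{37170530639}{227762} \approx 1.632 \cdot 10^{5}$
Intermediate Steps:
$S = 1$
$v{\left(b \right)} = -5 + b$ ($v{\left(b \right)} = -6 + \left(b + 1\right) = -6 + \left(1 + b\right) = -5 + b$)
$E{\left(q \right)} = -5 + q$
$m - \frac{1}{-227577 + E{\left(\left(-5\right) 4 \cdot 9 \right)}} = 163199 - \frac{1}{-227577 + \left(-5 + \left(-5\right) 4 \cdot 9\right)} = 163199 - \frac{1}{-227577 - 185} = 163199 - \frac{1}{-227762} = 163199 - - \frac{1}{227762} = 163199 + \frac{1}{227762} = \frac{37170530639}{227762}$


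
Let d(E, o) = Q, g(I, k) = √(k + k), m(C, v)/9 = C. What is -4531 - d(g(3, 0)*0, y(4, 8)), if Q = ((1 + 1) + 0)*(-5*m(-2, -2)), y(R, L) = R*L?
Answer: -4711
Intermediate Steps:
y(R, L) = L*R
m(C, v) = 9*C
g(I, k) = √2*√k (g(I, k) = √(2*k) = √2*√k)
Q = 180 (Q = ((1 + 1) + 0)*(-45*(-2)) = (2 + 0)*(-5*(-18)) = 2*90 = 180)
d(E, o) = 180
-4531 - d(g(3, 0)*0, y(4, 8)) = -4531 - 1*180 = -4531 - 180 = -4711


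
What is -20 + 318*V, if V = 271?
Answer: 86158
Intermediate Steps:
-20 + 318*V = -20 + 318*271 = -20 + 86178 = 86158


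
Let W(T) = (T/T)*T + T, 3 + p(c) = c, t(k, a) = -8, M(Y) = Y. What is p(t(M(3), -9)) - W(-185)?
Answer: 359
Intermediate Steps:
p(c) = -3 + c
W(T) = 2*T (W(T) = 1*T + T = T + T = 2*T)
p(t(M(3), -9)) - W(-185) = (-3 - 8) - 2*(-185) = -11 - 1*(-370) = -11 + 370 = 359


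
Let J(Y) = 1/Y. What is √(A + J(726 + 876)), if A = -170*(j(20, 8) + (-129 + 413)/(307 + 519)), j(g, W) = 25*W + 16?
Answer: I*√1788858696244718/220542 ≈ 191.78*I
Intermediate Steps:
j(g, W) = 16 + 25*W
A = -15189500/413 (A = -170*((16 + 25*8) + (-129 + 413)/(307 + 519)) = -170*((16 + 200) + 284/826) = -170*(216 + 284*(1/826)) = -170*(216 + 142/413) = -170*89350/413 = -15189500/413 ≈ -36778.)
√(A + J(726 + 876)) = √(-15189500/413 + 1/(726 + 876)) = √(-15189500/413 + 1/1602) = √(-24333578587/661626) = I*√1788858696244718/220542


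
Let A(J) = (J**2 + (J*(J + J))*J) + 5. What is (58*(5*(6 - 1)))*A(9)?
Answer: 2238800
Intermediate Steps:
A(J) = 5 + J**2 + 2*J**3 (A(J) = (J**2 + (J*(2*J))*J) + 5 = (J**2 + (2*J**2)*J) + 5 = (J**2 + 2*J**3) + 5 = 5 + J**2 + 2*J**3)
(58*(5*(6 - 1)))*A(9) = (58*(5*(6 - 1)))*(5 + 9**2 + 2*9**3) = (58*(5*5))*(5 + 81 + 2*729) = (58*25)*(5 + 81 + 1458) = 1450*1544 = 2238800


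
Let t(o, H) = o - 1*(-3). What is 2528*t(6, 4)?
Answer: 22752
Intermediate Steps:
t(o, H) = 3 + o (t(o, H) = o + 3 = 3 + o)
2528*t(6, 4) = 2528*(3 + 6) = 2528*9 = 22752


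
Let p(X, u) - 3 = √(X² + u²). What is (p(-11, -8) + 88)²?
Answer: (91 + √185)² ≈ 10941.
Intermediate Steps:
p(X, u) = 3 + √(X² + u²)
(p(-11, -8) + 88)² = ((3 + √((-11)² + (-8)²)) + 88)² = ((3 + √(121 + 64)) + 88)² = ((3 + √185) + 88)² = (91 + √185)²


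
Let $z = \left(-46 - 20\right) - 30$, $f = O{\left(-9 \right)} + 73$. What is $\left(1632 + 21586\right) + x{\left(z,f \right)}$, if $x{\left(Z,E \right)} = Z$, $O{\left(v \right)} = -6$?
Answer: $23122$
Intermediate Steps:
$f = 67$ ($f = -6 + 73 = 67$)
$z = -96$ ($z = -66 - 30 = -96$)
$\left(1632 + 21586\right) + x{\left(z,f \right)} = \left(1632 + 21586\right) - 96 = 23218 - 96 = 23122$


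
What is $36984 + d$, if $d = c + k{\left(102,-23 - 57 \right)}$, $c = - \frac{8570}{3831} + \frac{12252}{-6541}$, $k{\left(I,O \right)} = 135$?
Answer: $\frac{930046103167}{25058571} \approx 37115.0$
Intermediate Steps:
$c = - \frac{102993782}{25058571}$ ($c = \left(-8570\right) \frac{1}{3831} + 12252 \left(- \frac{1}{6541}\right) = - \frac{8570}{3831} - \frac{12252}{6541} = - \frac{102993782}{25058571} \approx -4.1101$)
$d = \frac{3279913303}{25058571}$ ($d = - \frac{102993782}{25058571} + 135 = \frac{3279913303}{25058571} \approx 130.89$)
$36984 + d = 36984 + \frac{3279913303}{25058571} = \frac{930046103167}{25058571}$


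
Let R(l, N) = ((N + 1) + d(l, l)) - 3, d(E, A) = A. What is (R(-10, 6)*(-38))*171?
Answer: 38988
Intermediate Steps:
R(l, N) = -2 + N + l (R(l, N) = ((N + 1) + l) - 3 = ((1 + N) + l) - 3 = (1 + N + l) - 3 = -2 + N + l)
(R(-10, 6)*(-38))*171 = ((-2 + 6 - 10)*(-38))*171 = -6*(-38)*171 = 228*171 = 38988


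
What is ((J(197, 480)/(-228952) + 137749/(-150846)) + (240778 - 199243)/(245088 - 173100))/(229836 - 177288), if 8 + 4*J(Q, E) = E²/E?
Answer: -4360203737129/680445444057633324 ≈ -6.4079e-6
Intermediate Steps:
J(Q, E) = -2 + E/4 (J(Q, E) = -2 + (E²/E)/4 = -2 + E/4)
((J(197, 480)/(-228952) + 137749/(-150846)) + (240778 - 199243)/(245088 - 173100))/(229836 - 177288) = (((-2 + (¼)*480)/(-228952) + 137749/(-150846)) + (240778 - 199243)/(245088 - 173100))/(229836 - 177288) = (((-2 + 120)*(-1/228952) + 137749*(-1/150846)) + 41535/71988)/52548 = ((118*(-1/228952) - 137749/150846) + 41535*(1/71988))*(1/52548) = ((-59/114476 - 137749/150846) + 13845/23996)*(1/52548) = (-7888927219/8634123348 + 13845/23996)*(1/52548) = -4360203737129/12949026491163*1/52548 = -4360203737129/680445444057633324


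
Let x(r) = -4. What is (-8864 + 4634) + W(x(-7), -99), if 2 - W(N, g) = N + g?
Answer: -4125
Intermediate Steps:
W(N, g) = 2 - N - g (W(N, g) = 2 - (N + g) = 2 + (-N - g) = 2 - N - g)
(-8864 + 4634) + W(x(-7), -99) = (-8864 + 4634) + (2 - 1*(-4) - 1*(-99)) = -4230 + (2 + 4 + 99) = -4230 + 105 = -4125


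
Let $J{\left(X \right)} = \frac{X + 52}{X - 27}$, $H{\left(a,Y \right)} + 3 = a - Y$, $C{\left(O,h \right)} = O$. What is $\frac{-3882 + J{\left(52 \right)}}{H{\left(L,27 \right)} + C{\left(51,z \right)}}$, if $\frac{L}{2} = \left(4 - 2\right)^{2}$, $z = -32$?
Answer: $- \frac{96946}{725} \approx -133.72$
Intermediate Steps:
$L = 8$ ($L = 2 \left(4 - 2\right)^{2} = 2 \cdot 2^{2} = 2 \cdot 4 = 8$)
$H{\left(a,Y \right)} = -3 + a - Y$ ($H{\left(a,Y \right)} = -3 - \left(Y - a\right) = -3 + a - Y$)
$J{\left(X \right)} = \frac{52 + X}{-27 + X}$
$\frac{-3882 + J{\left(52 \right)}}{H{\left(L,27 \right)} + C{\left(51,z \right)}} = \frac{-3882 + \frac{52 + 52}{-27 + 52}}{\left(-3 + 8 - 27\right) + 51} = \frac{-3882 + \frac{1}{25} \cdot 104}{\left(-3 + 8 - 27\right) + 51} = \frac{-3882 + \frac{1}{25} \cdot 104}{-22 + 51} = \frac{-3882 + \frac{104}{25}}{29} = \left(- \frac{96946}{25}\right) \frac{1}{29} = - \frac{96946}{725}$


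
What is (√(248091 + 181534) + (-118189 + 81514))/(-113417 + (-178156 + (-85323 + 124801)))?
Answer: 7335/50419 - √17185/50419 ≈ 0.14288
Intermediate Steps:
(√(248091 + 181534) + (-118189 + 81514))/(-113417 + (-178156 + (-85323 + 124801))) = (√429625 - 36675)/(-113417 + (-178156 + 39478)) = (5*√17185 - 36675)/(-113417 - 138678) = (-36675 + 5*√17185)/(-252095) = (-36675 + 5*√17185)*(-1/252095) = 7335/50419 - √17185/50419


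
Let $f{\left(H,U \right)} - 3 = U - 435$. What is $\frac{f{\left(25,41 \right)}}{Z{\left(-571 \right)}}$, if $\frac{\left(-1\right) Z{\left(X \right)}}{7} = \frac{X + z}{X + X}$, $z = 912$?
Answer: $- \frac{446522}{2387} \approx -187.06$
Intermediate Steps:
$Z{\left(X \right)} = - \frac{7 \left(912 + X\right)}{2 X}$ ($Z{\left(X \right)} = - 7 \frac{X + 912}{X + X} = - 7 \frac{912 + X}{2 X} = - \frac{7 \left(912 + X\right)}{2 X}$)
$f{\left(H,U \right)} = -432 + U$ ($f{\left(H,U \right)} = 3 + \left(U - 435\right) = 3 + \left(-435 + U\right) = -432 + U$)
$\frac{f{\left(25,41 \right)}}{Z{\left(-571 \right)}} = \frac{-432 + 41}{- \frac{7}{2} - \frac{3192}{-571}} = - \frac{391}{- \frac{7}{2} - - \frac{3192}{571}} = - \frac{391}{- \frac{7}{2} + \frac{3192}{571}} = - \frac{391}{\frac{2387}{1142}} = \left(-391\right) \frac{1142}{2387} = - \frac{446522}{2387}$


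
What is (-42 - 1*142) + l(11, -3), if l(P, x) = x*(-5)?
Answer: -169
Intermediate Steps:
l(P, x) = -5*x
(-42 - 1*142) + l(11, -3) = (-42 - 1*142) - 5*(-3) = (-42 - 142) + 15 = -184 + 15 = -169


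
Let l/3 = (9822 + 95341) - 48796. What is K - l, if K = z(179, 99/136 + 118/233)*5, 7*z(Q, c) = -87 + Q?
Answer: -1183247/7 ≈ -1.6904e+5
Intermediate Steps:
z(Q, c) = -87/7 + Q/7 (z(Q, c) = (-87 + Q)/7 = -87/7 + Q/7)
K = 460/7 (K = (-87/7 + (1/7)*179)*5 = (-87/7 + 179/7)*5 = (92/7)*5 = 460/7 ≈ 65.714)
l = 169101 (l = 3*((9822 + 95341) - 48796) = 3*(105163 - 48796) = 3*56367 = 169101)
K - l = 460/7 - 1*169101 = 460/7 - 169101 = -1183247/7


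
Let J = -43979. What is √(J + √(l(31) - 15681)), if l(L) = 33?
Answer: √(-43979 + 4*I*√978) ≈ 0.2982 + 209.71*I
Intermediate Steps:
√(J + √(l(31) - 15681)) = √(-43979 + √(33 - 15681)) = √(-43979 + √(-15648)) = √(-43979 + 4*I*√978)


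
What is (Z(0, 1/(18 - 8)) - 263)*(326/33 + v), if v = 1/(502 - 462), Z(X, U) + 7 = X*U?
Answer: -117657/44 ≈ -2674.0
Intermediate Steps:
Z(X, U) = -7 + U*X (Z(X, U) = -7 + X*U = -7 + U*X)
v = 1/40 ≈ 0.025000
(Z(0, 1/(18 - 8)) - 263)*(326/33 + v) = ((-7 + 0/(18 - 8)) - 263)*(326/33 + 1/40) = ((-7 + 0/10) - 263)*(326*(1/33) + 1/40) = ((-7 + (⅒)*0) - 263)*(326/33 + 1/40) = ((-7 + 0) - 263)*(13073/1320) = (-7 - 263)*(13073/1320) = -270*13073/1320 = -117657/44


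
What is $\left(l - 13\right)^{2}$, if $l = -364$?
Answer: $142129$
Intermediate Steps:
$\left(l - 13\right)^{2} = \left(-364 - 13\right)^{2} = \left(-377\right)^{2} = 142129$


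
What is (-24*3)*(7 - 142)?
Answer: 9720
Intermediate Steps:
(-24*3)*(7 - 142) = -72*(-135) = 9720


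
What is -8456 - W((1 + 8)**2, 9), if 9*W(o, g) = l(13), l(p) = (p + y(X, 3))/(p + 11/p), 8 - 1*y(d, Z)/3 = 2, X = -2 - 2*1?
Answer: -13699123/1620 ≈ -8456.3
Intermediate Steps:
X = -4 (X = -2 - 2 = -4)
y(d, Z) = 18 (y(d, Z) = 24 - 3*2 = 24 - 6 = 18)
l(p) = (18 + p)/(p + 11/p) (l(p) = (p + 18)/(p + 11/p) = (18 + p)/(p + 11/p))
W(o, g) = 403/1620 (W(o, g) = (13*(18 + 13)/(11 + 13**2))/9 = (13*31/(11 + 169))/9 = (13*31/180)/9 = (13*(1/180)*31)/9 = (1/9)*(403/180) = 403/1620)
-8456 - W((1 + 8)**2, 9) = -8456 - 1*403/1620 = -8456 - 403/1620 = -13699123/1620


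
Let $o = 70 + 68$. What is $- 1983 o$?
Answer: $-273654$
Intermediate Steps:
$o = 138$
$- 1983 o = \left(-1983\right) 138 = -273654$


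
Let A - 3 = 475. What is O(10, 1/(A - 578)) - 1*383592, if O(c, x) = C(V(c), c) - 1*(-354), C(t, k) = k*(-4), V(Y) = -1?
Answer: -383278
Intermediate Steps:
C(t, k) = -4*k
A = 478 (A = 3 + 475 = 478)
O(c, x) = 354 - 4*c (O(c, x) = -4*c - 1*(-354) = -4*c + 354 = 354 - 4*c)
O(10, 1/(A - 578)) - 1*383592 = (354 - 4*10) - 1*383592 = (354 - 40) - 383592 = 314 - 383592 = -383278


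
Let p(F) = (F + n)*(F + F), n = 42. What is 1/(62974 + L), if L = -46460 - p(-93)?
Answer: 1/7028 ≈ 0.00014229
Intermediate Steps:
p(F) = 2*F*(42 + F) (p(F) = (F + 42)*(F + F) = (42 + F)*(2*F) = 2*F*(42 + F))
L = -55946 (L = -46460 - 2*(-93)*(42 - 93) = -46460 - 2*(-93)*(-51) = -46460 - 1*9486 = -46460 - 9486 = -55946)
1/(62974 + L) = 1/(62974 - 55946) = 1/7028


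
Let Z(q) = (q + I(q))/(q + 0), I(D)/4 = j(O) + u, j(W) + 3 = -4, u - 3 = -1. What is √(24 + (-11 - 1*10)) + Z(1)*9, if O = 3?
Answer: -171 + √3 ≈ -169.27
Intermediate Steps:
u = 2 (u = 3 - 1 = 2)
j(W) = -7 (j(W) = -3 - 4 = -7)
I(D) = -20 (I(D) = 4*(-7 + 2) = 4*(-5) = -20)
Z(q) = (-20 + q)/q (Z(q) = (q - 20)/(q + 0) = (-20 + q)/q)
√(24 + (-11 - 1*10)) + Z(1)*9 = √(24 + (-11 - 1*10)) + ((-20 + 1)/1)*9 = √(24 + (-11 - 10)) + (1*(-19))*9 = √(24 - 21) - 19*9 = √3 - 171 = -171 + √3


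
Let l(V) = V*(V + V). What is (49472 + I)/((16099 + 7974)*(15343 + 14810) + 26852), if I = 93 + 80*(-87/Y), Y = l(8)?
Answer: 396085/5807200168 ≈ 6.8206e-5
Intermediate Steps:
l(V) = 2*V**2 (l(V) = V*(2*V) = 2*V**2)
Y = 128 (Y = 2*8**2 = 2*64 = 128)
I = 309/8 (I = 93 + 80*(-87/128) = 93 - 435/8 = 309/8 ≈ 38.625)
(49472 + I)/((16099 + 7974)*(15343 + 14810) + 26852) = (49472 + 309/8)/((16099 + 7974)*(15343 + 14810) + 26852) = 396085/(8*(24073*30153 + 26852)) = 396085/(8*(725873169 + 26852)) = (396085/8)/725900021 = (396085/8)*(1/725900021) = 396085/5807200168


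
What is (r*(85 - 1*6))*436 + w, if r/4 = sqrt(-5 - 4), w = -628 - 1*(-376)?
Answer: -252 + 413328*I ≈ -252.0 + 4.1333e+5*I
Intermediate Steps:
w = -252 (w = -628 + 376 = -252)
r = 12*I (r = 4*sqrt(-5 - 4) = 4*sqrt(-9) = 4*(3*I) = 12*I ≈ 12.0*I)
(r*(85 - 1*6))*436 + w = ((12*I)*(85 - 1*6))*436 - 252 = ((12*I)*(85 - 6))*436 - 252 = ((12*I)*79)*436 - 252 = (948*I)*436 - 252 = 413328*I - 252 = -252 + 413328*I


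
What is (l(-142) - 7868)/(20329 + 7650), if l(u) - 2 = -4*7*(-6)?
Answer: -7698/27979 ≈ -0.27514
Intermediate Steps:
l(u) = 170 (l(u) = 2 - 4*7*(-6) = 2 - 28*(-6) = 2 + 168 = 170)
(l(-142) - 7868)/(20329 + 7650) = (170 - 7868)/(20329 + 7650) = -7698/27979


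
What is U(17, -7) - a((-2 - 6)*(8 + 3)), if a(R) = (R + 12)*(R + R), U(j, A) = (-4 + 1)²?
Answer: -13367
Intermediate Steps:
U(j, A) = 9 (U(j, A) = (-3)² = 9)
a(R) = 2*R*(12 + R) (a(R) = (12 + R)*(2*R) = 2*R*(12 + R))
U(17, -7) - a((-2 - 6)*(8 + 3)) = 9 - 2*(-2 - 6)*(8 + 3)*(12 + (-2 - 6)*(8 + 3)) = 9 - 2*(-8*11)*(12 - 8*11) = 9 - 2*(-88)*(12 - 88) = 9 - 2*(-88)*(-76) = 9 - 1*13376 = 9 - 13376 = -13367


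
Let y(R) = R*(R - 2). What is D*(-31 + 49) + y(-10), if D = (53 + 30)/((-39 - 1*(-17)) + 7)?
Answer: 102/5 ≈ 20.400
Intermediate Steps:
y(R) = R*(-2 + R)
D = -83/15 (D = 83/((-39 + 17) + 7) = 83/(-22 + 7) = 83/(-15) = 83*(-1/15) = -83/15 ≈ -5.5333)
D*(-31 + 49) + y(-10) = -83*(-31 + 49)/15 - 10*(-2 - 10) = -83/15*18 - 10*(-12) = -498/5 + 120 = 102/5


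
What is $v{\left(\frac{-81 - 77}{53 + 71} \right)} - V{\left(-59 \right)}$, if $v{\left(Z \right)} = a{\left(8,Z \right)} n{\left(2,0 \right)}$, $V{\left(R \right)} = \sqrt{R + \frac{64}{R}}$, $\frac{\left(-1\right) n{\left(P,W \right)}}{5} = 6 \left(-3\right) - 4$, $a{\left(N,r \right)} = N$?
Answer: $880 - \frac{i \sqrt{209155}}{59} \approx 880.0 - 7.7514 i$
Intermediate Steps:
$n{\left(P,W \right)} = 110$ ($n{\left(P,W \right)} = - 5 \left(6 \left(-3\right) - 4\right) = - 5 \left(-18 - 4\right) = \left(-5\right) \left(-22\right) = 110$)
$v{\left(Z \right)} = 880$ ($v{\left(Z \right)} = 8 \cdot 110 = 880$)
$v{\left(\frac{-81 - 77}{53 + 71} \right)} - V{\left(-59 \right)} = 880 - \sqrt{-59 + \frac{64}{-59}} = 880 - \sqrt{-59 + 64 \left(- \frac{1}{59}\right)} = 880 - \sqrt{-59 - \frac{64}{59}} = 880 - \sqrt{- \frac{3545}{59}} = 880 - \frac{i \sqrt{209155}}{59}$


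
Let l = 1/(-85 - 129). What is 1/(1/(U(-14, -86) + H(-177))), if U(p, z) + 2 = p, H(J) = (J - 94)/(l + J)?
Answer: -548070/37879 ≈ -14.469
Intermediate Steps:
l = -1/214 (l = 1/(-214) = -1/214 ≈ -0.0046729)
H(J) = (-94 + J)/(-1/214 + J) (H(J) = (J - 94)/(-1/214 + J) = (-94 + J)/(-1/214 + J))
U(p, z) = -2 + p
1/(1/(U(-14, -86) + H(-177))) = 1/(1/((-2 - 14) + 214*(-94 - 177)/(-1 + 214*(-177)))) = 1/(1/(-16 + 214*(-271)/(-1 - 37878))) = 1/(1/(-16 + 214*(-271)/(-37879))) = 1/(1/(-16 + 214*(-1/37879)*(-271))) = 1/(1/(-16 + 57994/37879)) = 1/(1/(-548070/37879)) = 1/(-37879/548070) = -548070/37879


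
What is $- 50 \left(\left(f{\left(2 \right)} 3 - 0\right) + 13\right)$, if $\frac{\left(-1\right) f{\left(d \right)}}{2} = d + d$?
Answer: $550$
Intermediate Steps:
$f{\left(d \right)} = - 4 d$ ($f{\left(d \right)} = - 2 \left(d + d\right) = - 2 \cdot 2 d = - 4 d$)
$- 50 \left(\left(f{\left(2 \right)} 3 - 0\right) + 13\right) = - 50 \left(\left(\left(-4\right) 2 \cdot 3 - 0\right) + 13\right) = - 50 \left(\left(\left(-8\right) 3 + 0\right) + 13\right) = - 50 \left(\left(-24 + 0\right) + 13\right) = - 50 \left(-24 + 13\right) = \left(-50\right) \left(-11\right) = 550$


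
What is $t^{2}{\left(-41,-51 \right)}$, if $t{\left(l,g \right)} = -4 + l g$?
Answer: $4355569$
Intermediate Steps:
$t{\left(l,g \right)} = -4 + g l$
$t^{2}{\left(-41,-51 \right)} = \left(-4 - -2091\right)^{2} = \left(-4 + 2091\right)^{2} = 2087^{2} = 4355569$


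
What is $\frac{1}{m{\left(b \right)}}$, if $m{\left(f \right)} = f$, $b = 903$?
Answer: $\frac{1}{903} \approx 0.0011074$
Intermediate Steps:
$\frac{1}{m{\left(b \right)}} = \frac{1}{903}$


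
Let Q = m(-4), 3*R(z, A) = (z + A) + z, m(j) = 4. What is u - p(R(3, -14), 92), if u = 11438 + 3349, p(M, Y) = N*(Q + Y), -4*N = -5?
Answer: 14667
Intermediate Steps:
R(z, A) = A/3 + 2*z/3 (R(z, A) = ((z + A) + z)/3 = ((A + z) + z)/3 = (A + 2*z)/3 = A/3 + 2*z/3)
N = 5/4 (N = -1/4*(-5) = 5/4 ≈ 1.2500)
Q = 4
p(M, Y) = 5 + 5*Y/4 (p(M, Y) = 5*(4 + Y)/4 = 5 + 5*Y/4)
u = 14787
u - p(R(3, -14), 92) = 14787 - (5 + (5/4)*92) = 14787 - (5 + 115) = 14787 - 1*120 = 14787 - 120 = 14667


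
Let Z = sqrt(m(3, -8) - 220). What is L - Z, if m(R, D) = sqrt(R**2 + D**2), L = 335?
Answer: 335 - sqrt(-220 + sqrt(73)) ≈ 335.0 - 14.542*I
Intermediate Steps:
m(R, D) = sqrt(D**2 + R**2)
Z = sqrt(-220 + sqrt(73)) (Z = sqrt(sqrt((-8)**2 + 3**2) - 220) = sqrt(sqrt(64 + 9) - 220) = sqrt(sqrt(73) - 220) = sqrt(-220 + sqrt(73)) ≈ 14.542*I)
L - Z = 335 - sqrt(-220 + sqrt(73))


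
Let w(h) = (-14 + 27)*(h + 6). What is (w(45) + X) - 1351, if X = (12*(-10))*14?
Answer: -2368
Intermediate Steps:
w(h) = 78 + 13*h (w(h) = 13*(6 + h) = 78 + 13*h)
X = -1680 (X = -120*14 = -1680)
(w(45) + X) - 1351 = ((78 + 13*45) - 1680) - 1351 = ((78 + 585) - 1680) - 1351 = (663 - 1680) - 1351 = -1017 - 1351 = -2368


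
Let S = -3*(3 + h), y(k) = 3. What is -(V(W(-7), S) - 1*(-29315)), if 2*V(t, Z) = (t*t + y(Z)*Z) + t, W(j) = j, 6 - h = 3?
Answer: -29309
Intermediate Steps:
h = 3 (h = 6 - 1*3 = 6 - 3 = 3)
S = -18 (S = -3*(3 + 3) = -3*6 = -18)
V(t, Z) = t/2 + t**2/2 + 3*Z/2 (V(t, Z) = ((t*t + 3*Z) + t)/2 = ((t**2 + 3*Z) + t)/2 = (t + t**2 + 3*Z)/2 = t/2 + t**2/2 + 3*Z/2)
-(V(W(-7), S) - 1*(-29315)) = -(((1/2)*(-7) + (1/2)*(-7)**2 + (3/2)*(-18)) - 1*(-29315)) = -((-7/2 + (1/2)*49 - 27) + 29315) = -((-7/2 + 49/2 - 27) + 29315) = -(-6 + 29315) = -1*29309 = -29309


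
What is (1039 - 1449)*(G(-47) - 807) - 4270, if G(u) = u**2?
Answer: -579090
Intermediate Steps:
(1039 - 1449)*(G(-47) - 807) - 4270 = (1039 - 1449)*((-47)**2 - 807) - 4270 = -410*(2209 - 807) - 4270 = -410*1402 - 4270 = -574820 - 4270 = -579090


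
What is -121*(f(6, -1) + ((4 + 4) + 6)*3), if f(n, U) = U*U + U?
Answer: -5082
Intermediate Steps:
f(n, U) = U + U² (f(n, U) = U² + U = U + U²)
-121*(f(6, -1) + ((4 + 4) + 6)*3) = -121*(-(1 - 1) + ((4 + 4) + 6)*3) = -121*(-1*0 + (8 + 6)*3) = -121*(0 + 14*3) = -121*(0 + 42) = -121*42 = -5082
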